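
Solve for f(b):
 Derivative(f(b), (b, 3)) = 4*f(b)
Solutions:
 f(b) = C3*exp(2^(2/3)*b) + (C1*sin(2^(2/3)*sqrt(3)*b/2) + C2*cos(2^(2/3)*sqrt(3)*b/2))*exp(-2^(2/3)*b/2)


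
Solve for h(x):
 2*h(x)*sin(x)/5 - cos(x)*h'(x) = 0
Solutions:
 h(x) = C1/cos(x)^(2/5)


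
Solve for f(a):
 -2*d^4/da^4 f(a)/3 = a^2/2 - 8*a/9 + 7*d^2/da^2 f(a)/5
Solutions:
 f(a) = C1 + C2*a + C3*sin(sqrt(210)*a/10) + C4*cos(sqrt(210)*a/10) - 5*a^4/168 + 20*a^3/189 + 25*a^2/147


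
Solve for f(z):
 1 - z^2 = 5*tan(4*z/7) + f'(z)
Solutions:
 f(z) = C1 - z^3/3 + z + 35*log(cos(4*z/7))/4


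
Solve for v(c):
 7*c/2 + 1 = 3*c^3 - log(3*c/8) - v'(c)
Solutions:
 v(c) = C1 + 3*c^4/4 - 7*c^2/4 - c*log(c) + c*log(8/3)


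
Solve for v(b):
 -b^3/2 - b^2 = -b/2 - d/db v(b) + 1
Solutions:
 v(b) = C1 + b^4/8 + b^3/3 - b^2/4 + b


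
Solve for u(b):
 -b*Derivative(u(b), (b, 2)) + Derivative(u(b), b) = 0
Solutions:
 u(b) = C1 + C2*b^2


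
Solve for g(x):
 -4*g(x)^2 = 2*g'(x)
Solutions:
 g(x) = 1/(C1 + 2*x)


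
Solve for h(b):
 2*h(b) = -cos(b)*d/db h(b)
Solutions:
 h(b) = C1*(sin(b) - 1)/(sin(b) + 1)


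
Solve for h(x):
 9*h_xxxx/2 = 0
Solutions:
 h(x) = C1 + C2*x + C3*x^2 + C4*x^3


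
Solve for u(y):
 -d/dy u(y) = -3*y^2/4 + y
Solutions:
 u(y) = C1 + y^3/4 - y^2/2


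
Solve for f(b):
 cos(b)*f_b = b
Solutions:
 f(b) = C1 + Integral(b/cos(b), b)


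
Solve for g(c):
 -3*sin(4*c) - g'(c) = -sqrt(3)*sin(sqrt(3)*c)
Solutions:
 g(c) = C1 + 3*cos(4*c)/4 - cos(sqrt(3)*c)


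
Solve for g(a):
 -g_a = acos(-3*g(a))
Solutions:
 Integral(1/acos(-3*_y), (_y, g(a))) = C1 - a


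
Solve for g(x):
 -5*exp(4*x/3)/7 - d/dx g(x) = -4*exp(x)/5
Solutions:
 g(x) = C1 - 15*exp(4*x/3)/28 + 4*exp(x)/5


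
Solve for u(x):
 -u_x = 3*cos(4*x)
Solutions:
 u(x) = C1 - 3*sin(4*x)/4


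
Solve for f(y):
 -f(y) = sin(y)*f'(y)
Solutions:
 f(y) = C1*sqrt(cos(y) + 1)/sqrt(cos(y) - 1)


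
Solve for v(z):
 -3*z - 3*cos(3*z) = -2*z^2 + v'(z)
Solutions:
 v(z) = C1 + 2*z^3/3 - 3*z^2/2 - sin(3*z)


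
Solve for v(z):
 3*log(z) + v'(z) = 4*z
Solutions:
 v(z) = C1 + 2*z^2 - 3*z*log(z) + 3*z


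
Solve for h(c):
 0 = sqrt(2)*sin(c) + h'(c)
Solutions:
 h(c) = C1 + sqrt(2)*cos(c)


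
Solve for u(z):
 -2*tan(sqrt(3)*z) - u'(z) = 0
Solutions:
 u(z) = C1 + 2*sqrt(3)*log(cos(sqrt(3)*z))/3


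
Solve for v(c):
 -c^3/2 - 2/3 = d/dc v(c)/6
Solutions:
 v(c) = C1 - 3*c^4/4 - 4*c


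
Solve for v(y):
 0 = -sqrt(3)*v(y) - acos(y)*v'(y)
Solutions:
 v(y) = C1*exp(-sqrt(3)*Integral(1/acos(y), y))


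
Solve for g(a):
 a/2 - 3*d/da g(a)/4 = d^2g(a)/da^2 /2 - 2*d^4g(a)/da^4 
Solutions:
 g(a) = C1 + C2*exp(-a*(2*18^(1/3)/(sqrt(717) + 27)^(1/3) + 12^(1/3)*(sqrt(717) + 27)^(1/3))/24)*sin(2^(1/3)*3^(1/6)*a*(-2^(1/3)*3^(2/3)*(sqrt(717) + 27)^(1/3) + 6/(sqrt(717) + 27)^(1/3))/24) + C3*exp(-a*(2*18^(1/3)/(sqrt(717) + 27)^(1/3) + 12^(1/3)*(sqrt(717) + 27)^(1/3))/24)*cos(2^(1/3)*3^(1/6)*a*(-2^(1/3)*3^(2/3)*(sqrt(717) + 27)^(1/3) + 6/(sqrt(717) + 27)^(1/3))/24) + C4*exp(a*(2*18^(1/3)/(sqrt(717) + 27)^(1/3) + 12^(1/3)*(sqrt(717) + 27)^(1/3))/12) + a^2/3 - 4*a/9


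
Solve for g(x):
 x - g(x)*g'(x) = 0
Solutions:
 g(x) = -sqrt(C1 + x^2)
 g(x) = sqrt(C1 + x^2)


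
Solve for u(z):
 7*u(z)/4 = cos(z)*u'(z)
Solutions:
 u(z) = C1*(sin(z) + 1)^(7/8)/(sin(z) - 1)^(7/8)


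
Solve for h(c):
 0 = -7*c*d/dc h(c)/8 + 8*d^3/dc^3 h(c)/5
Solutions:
 h(c) = C1 + Integral(C2*airyai(35^(1/3)*c/4) + C3*airybi(35^(1/3)*c/4), c)


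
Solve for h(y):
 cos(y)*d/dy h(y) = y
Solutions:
 h(y) = C1 + Integral(y/cos(y), y)


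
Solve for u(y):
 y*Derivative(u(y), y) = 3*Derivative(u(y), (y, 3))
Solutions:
 u(y) = C1 + Integral(C2*airyai(3^(2/3)*y/3) + C3*airybi(3^(2/3)*y/3), y)


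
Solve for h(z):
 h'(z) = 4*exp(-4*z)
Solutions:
 h(z) = C1 - exp(-4*z)


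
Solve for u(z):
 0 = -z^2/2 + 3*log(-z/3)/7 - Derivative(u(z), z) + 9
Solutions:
 u(z) = C1 - z^3/6 + 3*z*log(-z)/7 + 3*z*(20 - log(3))/7


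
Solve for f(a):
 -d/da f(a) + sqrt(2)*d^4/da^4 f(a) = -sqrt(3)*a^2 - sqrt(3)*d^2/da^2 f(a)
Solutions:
 f(a) = C1 + C2*exp(a*(-sqrt(2)*3^(2/3)*(3 + sqrt(2*sqrt(6) + 9))^(1/3) + 2*3^(5/6)/(3 + sqrt(2*sqrt(6) + 9))^(1/3))/12)*sin(a*(2*3^(1/3)/(3 + sqrt(2*sqrt(6) + 9))^(1/3) + sqrt(2)*3^(1/6)*(3 + sqrt(2*sqrt(6) + 9))^(1/3))/4) + C3*exp(a*(-sqrt(2)*3^(2/3)*(3 + sqrt(2*sqrt(6) + 9))^(1/3) + 2*3^(5/6)/(3 + sqrt(2*sqrt(6) + 9))^(1/3))/12)*cos(a*(2*3^(1/3)/(3 + sqrt(2*sqrt(6) + 9))^(1/3) + sqrt(2)*3^(1/6)*(3 + sqrt(2*sqrt(6) + 9))^(1/3))/4) + C4*exp(-a*(-sqrt(2)*3^(2/3)*(3 + sqrt(2*sqrt(6) + 9))^(1/3) + 2*3^(5/6)/(3 + sqrt(2*sqrt(6) + 9))^(1/3))/6) + sqrt(3)*a^3/3 + 3*a^2 + 6*sqrt(3)*a


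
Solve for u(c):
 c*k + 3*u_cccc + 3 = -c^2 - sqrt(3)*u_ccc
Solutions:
 u(c) = C1 + C2*c + C3*c^2 + C4*exp(-sqrt(3)*c/3) - sqrt(3)*c^5/180 + c^4*(-sqrt(3)*k + 6)/72 + c^3*(k - 3*sqrt(3))/6


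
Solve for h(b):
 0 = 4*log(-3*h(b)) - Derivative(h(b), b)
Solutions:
 -Integral(1/(log(-_y) + log(3)), (_y, h(b)))/4 = C1 - b


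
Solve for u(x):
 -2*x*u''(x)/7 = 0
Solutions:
 u(x) = C1 + C2*x


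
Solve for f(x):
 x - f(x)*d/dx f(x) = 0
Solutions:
 f(x) = -sqrt(C1 + x^2)
 f(x) = sqrt(C1 + x^2)


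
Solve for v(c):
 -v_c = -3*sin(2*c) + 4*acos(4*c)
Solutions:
 v(c) = C1 - 4*c*acos(4*c) + sqrt(1 - 16*c^2) - 3*cos(2*c)/2


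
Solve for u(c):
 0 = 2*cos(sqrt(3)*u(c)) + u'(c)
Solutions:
 u(c) = sqrt(3)*(pi - asin((exp(2*sqrt(3)*C1) + exp(4*sqrt(3)*c))/(exp(2*sqrt(3)*C1) - exp(4*sqrt(3)*c))))/3
 u(c) = sqrt(3)*asin((exp(2*sqrt(3)*C1) + exp(4*sqrt(3)*c))/(exp(2*sqrt(3)*C1) - exp(4*sqrt(3)*c)))/3


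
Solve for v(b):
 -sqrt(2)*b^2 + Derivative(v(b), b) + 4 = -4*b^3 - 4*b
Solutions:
 v(b) = C1 - b^4 + sqrt(2)*b^3/3 - 2*b^2 - 4*b


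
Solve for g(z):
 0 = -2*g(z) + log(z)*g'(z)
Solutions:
 g(z) = C1*exp(2*li(z))


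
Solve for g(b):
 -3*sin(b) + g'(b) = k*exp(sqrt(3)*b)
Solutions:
 g(b) = C1 + sqrt(3)*k*exp(sqrt(3)*b)/3 - 3*cos(b)


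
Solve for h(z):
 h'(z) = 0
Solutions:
 h(z) = C1


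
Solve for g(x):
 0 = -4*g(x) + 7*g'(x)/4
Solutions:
 g(x) = C1*exp(16*x/7)


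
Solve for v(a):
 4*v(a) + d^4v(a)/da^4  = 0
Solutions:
 v(a) = (C1*sin(a) + C2*cos(a))*exp(-a) + (C3*sin(a) + C4*cos(a))*exp(a)


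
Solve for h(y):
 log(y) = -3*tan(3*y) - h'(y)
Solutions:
 h(y) = C1 - y*log(y) + y + log(cos(3*y))


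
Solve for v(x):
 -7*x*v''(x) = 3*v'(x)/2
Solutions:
 v(x) = C1 + C2*x^(11/14)


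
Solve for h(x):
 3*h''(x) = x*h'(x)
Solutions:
 h(x) = C1 + C2*erfi(sqrt(6)*x/6)


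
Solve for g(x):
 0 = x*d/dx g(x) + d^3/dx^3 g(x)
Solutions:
 g(x) = C1 + Integral(C2*airyai(-x) + C3*airybi(-x), x)


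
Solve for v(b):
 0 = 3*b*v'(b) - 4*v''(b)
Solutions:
 v(b) = C1 + C2*erfi(sqrt(6)*b/4)


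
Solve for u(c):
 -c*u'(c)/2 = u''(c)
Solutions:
 u(c) = C1 + C2*erf(c/2)


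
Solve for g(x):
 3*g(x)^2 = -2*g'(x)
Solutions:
 g(x) = 2/(C1 + 3*x)


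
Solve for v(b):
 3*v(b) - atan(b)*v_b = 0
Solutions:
 v(b) = C1*exp(3*Integral(1/atan(b), b))


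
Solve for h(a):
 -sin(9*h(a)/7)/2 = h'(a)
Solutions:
 a/2 + 7*log(cos(9*h(a)/7) - 1)/18 - 7*log(cos(9*h(a)/7) + 1)/18 = C1


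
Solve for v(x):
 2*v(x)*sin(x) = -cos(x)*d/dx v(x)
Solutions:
 v(x) = C1*cos(x)^2


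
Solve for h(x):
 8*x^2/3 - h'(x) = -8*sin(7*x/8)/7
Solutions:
 h(x) = C1 + 8*x^3/9 - 64*cos(7*x/8)/49


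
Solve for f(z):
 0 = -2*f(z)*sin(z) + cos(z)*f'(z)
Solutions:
 f(z) = C1/cos(z)^2


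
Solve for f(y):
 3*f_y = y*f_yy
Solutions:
 f(y) = C1 + C2*y^4


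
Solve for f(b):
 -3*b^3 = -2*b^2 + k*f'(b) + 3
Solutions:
 f(b) = C1 - 3*b^4/(4*k) + 2*b^3/(3*k) - 3*b/k


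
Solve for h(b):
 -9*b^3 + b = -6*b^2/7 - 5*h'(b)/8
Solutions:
 h(b) = C1 + 18*b^4/5 - 16*b^3/35 - 4*b^2/5


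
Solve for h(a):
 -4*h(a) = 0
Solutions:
 h(a) = 0


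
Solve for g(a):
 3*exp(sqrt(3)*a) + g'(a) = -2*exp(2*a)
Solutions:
 g(a) = C1 - exp(2*a) - sqrt(3)*exp(sqrt(3)*a)


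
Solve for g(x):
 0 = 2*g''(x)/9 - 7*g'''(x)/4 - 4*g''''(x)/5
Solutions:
 g(x) = C1 + C2*x + C3*exp(x*(-105 + sqrt(13585))/96) + C4*exp(-x*(105 + sqrt(13585))/96)


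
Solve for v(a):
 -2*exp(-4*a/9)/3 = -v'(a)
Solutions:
 v(a) = C1 - 3*exp(-4*a/9)/2


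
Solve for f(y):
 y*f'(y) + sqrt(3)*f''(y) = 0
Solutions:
 f(y) = C1 + C2*erf(sqrt(2)*3^(3/4)*y/6)


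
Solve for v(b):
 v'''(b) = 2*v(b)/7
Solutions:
 v(b) = C3*exp(2^(1/3)*7^(2/3)*b/7) + (C1*sin(2^(1/3)*sqrt(3)*7^(2/3)*b/14) + C2*cos(2^(1/3)*sqrt(3)*7^(2/3)*b/14))*exp(-2^(1/3)*7^(2/3)*b/14)


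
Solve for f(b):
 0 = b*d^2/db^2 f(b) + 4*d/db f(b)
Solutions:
 f(b) = C1 + C2/b^3


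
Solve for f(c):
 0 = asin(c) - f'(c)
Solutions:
 f(c) = C1 + c*asin(c) + sqrt(1 - c^2)


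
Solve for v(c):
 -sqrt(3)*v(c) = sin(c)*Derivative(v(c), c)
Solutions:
 v(c) = C1*(cos(c) + 1)^(sqrt(3)/2)/(cos(c) - 1)^(sqrt(3)/2)


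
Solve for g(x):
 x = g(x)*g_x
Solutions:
 g(x) = -sqrt(C1 + x^2)
 g(x) = sqrt(C1 + x^2)


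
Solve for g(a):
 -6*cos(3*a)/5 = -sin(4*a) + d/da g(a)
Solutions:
 g(a) = C1 - 2*sin(3*a)/5 - cos(4*a)/4


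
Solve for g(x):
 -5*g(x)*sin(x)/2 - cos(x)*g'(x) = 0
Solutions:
 g(x) = C1*cos(x)^(5/2)


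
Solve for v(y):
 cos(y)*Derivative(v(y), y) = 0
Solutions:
 v(y) = C1


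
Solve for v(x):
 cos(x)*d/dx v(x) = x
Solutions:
 v(x) = C1 + Integral(x/cos(x), x)


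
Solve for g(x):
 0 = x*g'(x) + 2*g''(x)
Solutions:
 g(x) = C1 + C2*erf(x/2)


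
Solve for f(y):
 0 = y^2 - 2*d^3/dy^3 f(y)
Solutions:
 f(y) = C1 + C2*y + C3*y^2 + y^5/120


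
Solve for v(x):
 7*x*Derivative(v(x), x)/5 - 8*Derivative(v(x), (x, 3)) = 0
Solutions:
 v(x) = C1 + Integral(C2*airyai(5^(2/3)*7^(1/3)*x/10) + C3*airybi(5^(2/3)*7^(1/3)*x/10), x)


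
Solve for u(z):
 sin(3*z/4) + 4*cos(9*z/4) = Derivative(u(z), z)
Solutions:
 u(z) = C1 + 16*sin(9*z/4)/9 - 4*cos(3*z/4)/3


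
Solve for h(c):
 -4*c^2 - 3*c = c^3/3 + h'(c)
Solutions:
 h(c) = C1 - c^4/12 - 4*c^3/3 - 3*c^2/2


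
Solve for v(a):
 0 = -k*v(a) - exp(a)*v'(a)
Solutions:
 v(a) = C1*exp(k*exp(-a))


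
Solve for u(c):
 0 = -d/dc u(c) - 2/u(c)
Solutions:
 u(c) = -sqrt(C1 - 4*c)
 u(c) = sqrt(C1 - 4*c)


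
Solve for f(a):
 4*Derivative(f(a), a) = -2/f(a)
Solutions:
 f(a) = -sqrt(C1 - a)
 f(a) = sqrt(C1 - a)


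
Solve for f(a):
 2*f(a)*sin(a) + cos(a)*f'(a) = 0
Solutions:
 f(a) = C1*cos(a)^2


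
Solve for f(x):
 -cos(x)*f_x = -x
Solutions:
 f(x) = C1 + Integral(x/cos(x), x)


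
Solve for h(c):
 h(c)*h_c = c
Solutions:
 h(c) = -sqrt(C1 + c^2)
 h(c) = sqrt(C1 + c^2)


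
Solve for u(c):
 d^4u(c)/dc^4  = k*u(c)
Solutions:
 u(c) = C1*exp(-c*k^(1/4)) + C2*exp(c*k^(1/4)) + C3*exp(-I*c*k^(1/4)) + C4*exp(I*c*k^(1/4))


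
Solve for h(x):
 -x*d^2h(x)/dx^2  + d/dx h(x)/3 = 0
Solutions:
 h(x) = C1 + C2*x^(4/3)


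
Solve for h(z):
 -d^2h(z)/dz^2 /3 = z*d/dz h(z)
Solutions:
 h(z) = C1 + C2*erf(sqrt(6)*z/2)


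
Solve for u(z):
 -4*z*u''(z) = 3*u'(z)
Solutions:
 u(z) = C1 + C2*z^(1/4)


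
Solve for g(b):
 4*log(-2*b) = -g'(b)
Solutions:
 g(b) = C1 - 4*b*log(-b) + 4*b*(1 - log(2))


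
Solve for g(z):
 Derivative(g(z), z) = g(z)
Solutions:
 g(z) = C1*exp(z)


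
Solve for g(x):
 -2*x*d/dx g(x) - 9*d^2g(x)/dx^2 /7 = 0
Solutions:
 g(x) = C1 + C2*erf(sqrt(7)*x/3)


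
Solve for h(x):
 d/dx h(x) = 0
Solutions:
 h(x) = C1


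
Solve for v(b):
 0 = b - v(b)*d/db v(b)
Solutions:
 v(b) = -sqrt(C1 + b^2)
 v(b) = sqrt(C1 + b^2)


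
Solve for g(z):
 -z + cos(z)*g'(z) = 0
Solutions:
 g(z) = C1 + Integral(z/cos(z), z)


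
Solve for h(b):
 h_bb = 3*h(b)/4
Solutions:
 h(b) = C1*exp(-sqrt(3)*b/2) + C2*exp(sqrt(3)*b/2)


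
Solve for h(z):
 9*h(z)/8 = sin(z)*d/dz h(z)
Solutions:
 h(z) = C1*(cos(z) - 1)^(9/16)/(cos(z) + 1)^(9/16)


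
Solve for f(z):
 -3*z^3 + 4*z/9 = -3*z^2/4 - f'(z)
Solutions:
 f(z) = C1 + 3*z^4/4 - z^3/4 - 2*z^2/9


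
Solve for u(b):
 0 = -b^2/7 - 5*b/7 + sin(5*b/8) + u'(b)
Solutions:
 u(b) = C1 + b^3/21 + 5*b^2/14 + 8*cos(5*b/8)/5


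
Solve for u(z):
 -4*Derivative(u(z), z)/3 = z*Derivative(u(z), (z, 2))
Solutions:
 u(z) = C1 + C2/z^(1/3)


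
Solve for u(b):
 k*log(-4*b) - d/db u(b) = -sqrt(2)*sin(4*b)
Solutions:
 u(b) = C1 + b*k*(log(-b) - 1) + 2*b*k*log(2) - sqrt(2)*cos(4*b)/4


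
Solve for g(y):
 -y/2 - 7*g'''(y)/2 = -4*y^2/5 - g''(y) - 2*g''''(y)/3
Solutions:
 g(y) = C1 + C2*y + C3*exp(y*(21 - sqrt(345))/8) + C4*exp(y*(sqrt(345) + 21)/8) - y^4/15 - 17*y^3/20 - 1007*y^2/120


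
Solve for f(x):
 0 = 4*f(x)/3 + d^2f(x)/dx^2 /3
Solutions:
 f(x) = C1*sin(2*x) + C2*cos(2*x)


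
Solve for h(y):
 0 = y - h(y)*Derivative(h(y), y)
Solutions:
 h(y) = -sqrt(C1 + y^2)
 h(y) = sqrt(C1 + y^2)


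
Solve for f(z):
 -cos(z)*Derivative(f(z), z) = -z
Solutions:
 f(z) = C1 + Integral(z/cos(z), z)


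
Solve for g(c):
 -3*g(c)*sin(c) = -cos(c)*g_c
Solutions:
 g(c) = C1/cos(c)^3


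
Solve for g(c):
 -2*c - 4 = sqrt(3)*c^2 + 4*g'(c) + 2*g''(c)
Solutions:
 g(c) = C1 + C2*exp(-2*c) - sqrt(3)*c^3/12 - c^2/4 + sqrt(3)*c^2/8 - 3*c/4 - sqrt(3)*c/8


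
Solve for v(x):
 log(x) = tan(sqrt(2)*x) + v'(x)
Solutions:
 v(x) = C1 + x*log(x) - x + sqrt(2)*log(cos(sqrt(2)*x))/2


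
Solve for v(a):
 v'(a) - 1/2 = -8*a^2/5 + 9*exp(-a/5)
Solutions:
 v(a) = C1 - 8*a^3/15 + a/2 - 45*exp(-a/5)


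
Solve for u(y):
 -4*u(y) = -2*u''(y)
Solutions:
 u(y) = C1*exp(-sqrt(2)*y) + C2*exp(sqrt(2)*y)


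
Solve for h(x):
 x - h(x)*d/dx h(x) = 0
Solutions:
 h(x) = -sqrt(C1 + x^2)
 h(x) = sqrt(C1 + x^2)


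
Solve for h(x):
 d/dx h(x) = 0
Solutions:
 h(x) = C1


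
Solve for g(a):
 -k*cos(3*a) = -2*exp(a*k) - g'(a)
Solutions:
 g(a) = C1 + k*sin(3*a)/3 - 2*exp(a*k)/k


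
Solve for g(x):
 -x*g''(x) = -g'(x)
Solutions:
 g(x) = C1 + C2*x^2


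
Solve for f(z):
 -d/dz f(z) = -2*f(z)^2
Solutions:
 f(z) = -1/(C1 + 2*z)


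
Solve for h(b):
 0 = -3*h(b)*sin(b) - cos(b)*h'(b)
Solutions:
 h(b) = C1*cos(b)^3


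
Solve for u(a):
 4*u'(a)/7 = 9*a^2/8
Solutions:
 u(a) = C1 + 21*a^3/32


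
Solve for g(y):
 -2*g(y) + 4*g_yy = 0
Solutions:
 g(y) = C1*exp(-sqrt(2)*y/2) + C2*exp(sqrt(2)*y/2)


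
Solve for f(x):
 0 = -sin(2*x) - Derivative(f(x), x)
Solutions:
 f(x) = C1 + cos(2*x)/2


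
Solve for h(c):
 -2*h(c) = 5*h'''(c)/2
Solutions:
 h(c) = C3*exp(-10^(2/3)*c/5) + (C1*sin(10^(2/3)*sqrt(3)*c/10) + C2*cos(10^(2/3)*sqrt(3)*c/10))*exp(10^(2/3)*c/10)


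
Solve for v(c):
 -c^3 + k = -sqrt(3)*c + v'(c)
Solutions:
 v(c) = C1 - c^4/4 + sqrt(3)*c^2/2 + c*k


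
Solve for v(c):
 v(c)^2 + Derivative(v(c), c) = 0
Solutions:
 v(c) = 1/(C1 + c)


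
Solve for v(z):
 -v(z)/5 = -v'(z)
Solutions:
 v(z) = C1*exp(z/5)


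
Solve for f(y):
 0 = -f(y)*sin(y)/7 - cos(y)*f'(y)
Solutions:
 f(y) = C1*cos(y)^(1/7)


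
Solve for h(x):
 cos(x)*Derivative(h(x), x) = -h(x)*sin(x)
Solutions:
 h(x) = C1*cos(x)


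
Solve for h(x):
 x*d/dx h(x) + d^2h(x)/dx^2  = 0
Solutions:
 h(x) = C1 + C2*erf(sqrt(2)*x/2)


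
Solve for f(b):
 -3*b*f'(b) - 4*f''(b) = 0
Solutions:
 f(b) = C1 + C2*erf(sqrt(6)*b/4)


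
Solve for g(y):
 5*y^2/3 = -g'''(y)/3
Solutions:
 g(y) = C1 + C2*y + C3*y^2 - y^5/12


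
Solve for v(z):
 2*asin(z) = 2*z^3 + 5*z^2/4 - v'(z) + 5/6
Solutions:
 v(z) = C1 + z^4/2 + 5*z^3/12 - 2*z*asin(z) + 5*z/6 - 2*sqrt(1 - z^2)


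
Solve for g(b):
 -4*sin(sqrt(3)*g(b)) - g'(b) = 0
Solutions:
 g(b) = sqrt(3)*(-acos((-exp(2*sqrt(3)*C1) - exp(8*sqrt(3)*b))/(exp(2*sqrt(3)*C1) - exp(8*sqrt(3)*b))) + 2*pi)/3
 g(b) = sqrt(3)*acos((-exp(2*sqrt(3)*C1) - exp(8*sqrt(3)*b))/(exp(2*sqrt(3)*C1) - exp(8*sqrt(3)*b)))/3


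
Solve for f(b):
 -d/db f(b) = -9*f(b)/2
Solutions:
 f(b) = C1*exp(9*b/2)


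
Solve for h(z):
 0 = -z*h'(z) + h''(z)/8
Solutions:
 h(z) = C1 + C2*erfi(2*z)


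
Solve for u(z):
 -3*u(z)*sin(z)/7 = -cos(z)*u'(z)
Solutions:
 u(z) = C1/cos(z)^(3/7)


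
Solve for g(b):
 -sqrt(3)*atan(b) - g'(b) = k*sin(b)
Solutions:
 g(b) = C1 + k*cos(b) - sqrt(3)*(b*atan(b) - log(b^2 + 1)/2)


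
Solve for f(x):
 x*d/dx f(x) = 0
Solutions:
 f(x) = C1


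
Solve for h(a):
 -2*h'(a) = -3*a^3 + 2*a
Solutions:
 h(a) = C1 + 3*a^4/8 - a^2/2


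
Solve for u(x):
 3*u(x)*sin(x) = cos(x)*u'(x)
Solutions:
 u(x) = C1/cos(x)^3


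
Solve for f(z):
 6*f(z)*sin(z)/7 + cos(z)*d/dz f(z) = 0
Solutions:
 f(z) = C1*cos(z)^(6/7)


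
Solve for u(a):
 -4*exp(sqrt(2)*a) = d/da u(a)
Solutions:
 u(a) = C1 - 2*sqrt(2)*exp(sqrt(2)*a)


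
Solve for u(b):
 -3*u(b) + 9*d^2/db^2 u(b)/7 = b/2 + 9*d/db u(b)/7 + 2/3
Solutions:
 u(b) = C1*exp(b*(3 - sqrt(93))/6) + C2*exp(b*(3 + sqrt(93))/6) - b/6 - 19/126


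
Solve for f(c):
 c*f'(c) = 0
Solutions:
 f(c) = C1


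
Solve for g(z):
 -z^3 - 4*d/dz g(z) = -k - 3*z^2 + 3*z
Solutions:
 g(z) = C1 + k*z/4 - z^4/16 + z^3/4 - 3*z^2/8


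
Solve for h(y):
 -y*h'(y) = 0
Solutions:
 h(y) = C1


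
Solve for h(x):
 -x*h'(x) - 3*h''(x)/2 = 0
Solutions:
 h(x) = C1 + C2*erf(sqrt(3)*x/3)


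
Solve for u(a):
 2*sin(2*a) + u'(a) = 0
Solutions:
 u(a) = C1 + cos(2*a)


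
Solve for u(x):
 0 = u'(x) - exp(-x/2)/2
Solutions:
 u(x) = C1 - 1/sqrt(exp(x))


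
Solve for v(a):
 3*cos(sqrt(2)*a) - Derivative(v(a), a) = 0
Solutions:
 v(a) = C1 + 3*sqrt(2)*sin(sqrt(2)*a)/2


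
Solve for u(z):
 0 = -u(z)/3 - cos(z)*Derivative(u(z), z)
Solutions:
 u(z) = C1*(sin(z) - 1)^(1/6)/(sin(z) + 1)^(1/6)


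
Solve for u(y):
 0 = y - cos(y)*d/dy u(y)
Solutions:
 u(y) = C1 + Integral(y/cos(y), y)


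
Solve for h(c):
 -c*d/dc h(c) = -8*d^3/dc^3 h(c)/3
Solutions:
 h(c) = C1 + Integral(C2*airyai(3^(1/3)*c/2) + C3*airybi(3^(1/3)*c/2), c)


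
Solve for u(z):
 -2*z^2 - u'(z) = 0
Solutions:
 u(z) = C1 - 2*z^3/3


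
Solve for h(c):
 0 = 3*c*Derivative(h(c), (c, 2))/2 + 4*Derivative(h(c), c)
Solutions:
 h(c) = C1 + C2/c^(5/3)


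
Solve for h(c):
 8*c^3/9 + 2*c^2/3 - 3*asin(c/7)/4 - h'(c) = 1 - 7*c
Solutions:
 h(c) = C1 + 2*c^4/9 + 2*c^3/9 + 7*c^2/2 - 3*c*asin(c/7)/4 - c - 3*sqrt(49 - c^2)/4


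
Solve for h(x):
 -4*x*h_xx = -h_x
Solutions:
 h(x) = C1 + C2*x^(5/4)


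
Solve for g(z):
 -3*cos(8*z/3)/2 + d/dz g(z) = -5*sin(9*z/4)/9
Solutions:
 g(z) = C1 + 9*sin(8*z/3)/16 + 20*cos(9*z/4)/81


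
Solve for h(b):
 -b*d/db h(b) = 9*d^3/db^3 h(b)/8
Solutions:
 h(b) = C1 + Integral(C2*airyai(-2*3^(1/3)*b/3) + C3*airybi(-2*3^(1/3)*b/3), b)


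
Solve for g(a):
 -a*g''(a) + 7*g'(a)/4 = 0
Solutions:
 g(a) = C1 + C2*a^(11/4)


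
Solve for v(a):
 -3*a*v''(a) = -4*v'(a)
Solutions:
 v(a) = C1 + C2*a^(7/3)


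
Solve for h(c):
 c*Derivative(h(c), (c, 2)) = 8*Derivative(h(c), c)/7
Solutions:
 h(c) = C1 + C2*c^(15/7)


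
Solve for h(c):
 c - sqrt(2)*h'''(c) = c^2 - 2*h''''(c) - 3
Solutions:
 h(c) = C1 + C2*c + C3*c^2 + C4*exp(sqrt(2)*c/2) - sqrt(2)*c^5/120 + c^4*(-4 + sqrt(2))/48 + c^3*(2 - sqrt(2))/12


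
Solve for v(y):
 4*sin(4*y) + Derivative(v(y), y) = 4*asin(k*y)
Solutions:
 v(y) = C1 + 4*Piecewise((y*asin(k*y) + sqrt(-k^2*y^2 + 1)/k, Ne(k, 0)), (0, True)) + cos(4*y)


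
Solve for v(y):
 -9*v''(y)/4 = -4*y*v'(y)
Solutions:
 v(y) = C1 + C2*erfi(2*sqrt(2)*y/3)


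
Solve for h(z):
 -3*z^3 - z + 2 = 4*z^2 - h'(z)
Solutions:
 h(z) = C1 + 3*z^4/4 + 4*z^3/3 + z^2/2 - 2*z


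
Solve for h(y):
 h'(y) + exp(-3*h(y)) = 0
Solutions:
 h(y) = log(C1 - 3*y)/3
 h(y) = log((-3^(1/3) - 3^(5/6)*I)*(C1 - y)^(1/3)/2)
 h(y) = log((-3^(1/3) + 3^(5/6)*I)*(C1 - y)^(1/3)/2)


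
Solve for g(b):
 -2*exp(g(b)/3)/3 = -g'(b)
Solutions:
 g(b) = 3*log(-1/(C1 + 2*b)) + 6*log(3)


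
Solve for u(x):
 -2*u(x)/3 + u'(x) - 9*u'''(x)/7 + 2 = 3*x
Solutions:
 u(x) = C1*exp(7^(1/3)*x*(7^(1/3)/(2*sqrt(15)/9 + 1)^(1/3) + 3*(2*sqrt(15)/9 + 1)^(1/3))/18)*sin(sqrt(3)*x*(-3*(14*sqrt(15)/9 + 7)^(1/3) + 7/(14*sqrt(15)/9 + 7)^(1/3))/18) + C2*exp(7^(1/3)*x*(7^(1/3)/(2*sqrt(15)/9 + 1)^(1/3) + 3*(2*sqrt(15)/9 + 1)^(1/3))/18)*cos(sqrt(3)*x*(-3*(14*sqrt(15)/9 + 7)^(1/3) + 7/(14*sqrt(15)/9 + 7)^(1/3))/18) + C3*exp(-7^(1/3)*x*(7^(1/3)/(2*sqrt(15)/9 + 1)^(1/3) + 3*(2*sqrt(15)/9 + 1)^(1/3))/9) - 9*x/2 - 15/4


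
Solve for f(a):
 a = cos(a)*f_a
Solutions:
 f(a) = C1 + Integral(a/cos(a), a)


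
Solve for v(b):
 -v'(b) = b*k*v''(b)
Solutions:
 v(b) = C1 + b^(((re(k) - 1)*re(k) + im(k)^2)/(re(k)^2 + im(k)^2))*(C2*sin(log(b)*Abs(im(k))/(re(k)^2 + im(k)^2)) + C3*cos(log(b)*im(k)/(re(k)^2 + im(k)^2)))


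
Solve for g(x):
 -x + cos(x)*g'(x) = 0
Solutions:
 g(x) = C1 + Integral(x/cos(x), x)


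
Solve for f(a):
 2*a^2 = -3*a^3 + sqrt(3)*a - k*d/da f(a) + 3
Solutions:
 f(a) = C1 - 3*a^4/(4*k) - 2*a^3/(3*k) + sqrt(3)*a^2/(2*k) + 3*a/k


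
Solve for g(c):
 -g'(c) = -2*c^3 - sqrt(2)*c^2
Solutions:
 g(c) = C1 + c^4/2 + sqrt(2)*c^3/3


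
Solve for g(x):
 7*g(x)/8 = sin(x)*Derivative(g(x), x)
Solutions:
 g(x) = C1*(cos(x) - 1)^(7/16)/(cos(x) + 1)^(7/16)


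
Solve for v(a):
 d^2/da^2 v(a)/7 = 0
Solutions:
 v(a) = C1 + C2*a


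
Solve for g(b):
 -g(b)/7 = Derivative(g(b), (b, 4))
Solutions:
 g(b) = (C1*sin(sqrt(2)*7^(3/4)*b/14) + C2*cos(sqrt(2)*7^(3/4)*b/14))*exp(-sqrt(2)*7^(3/4)*b/14) + (C3*sin(sqrt(2)*7^(3/4)*b/14) + C4*cos(sqrt(2)*7^(3/4)*b/14))*exp(sqrt(2)*7^(3/4)*b/14)


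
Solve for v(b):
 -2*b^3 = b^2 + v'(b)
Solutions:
 v(b) = C1 - b^4/2 - b^3/3


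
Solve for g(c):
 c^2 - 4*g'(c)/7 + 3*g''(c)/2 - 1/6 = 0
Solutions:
 g(c) = C1 + C2*exp(8*c/21) + 7*c^3/12 + 147*c^2/32 + 9149*c/384


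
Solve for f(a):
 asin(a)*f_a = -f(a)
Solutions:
 f(a) = C1*exp(-Integral(1/asin(a), a))


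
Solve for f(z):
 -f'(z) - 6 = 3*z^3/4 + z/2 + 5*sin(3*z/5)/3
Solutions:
 f(z) = C1 - 3*z^4/16 - z^2/4 - 6*z + 25*cos(3*z/5)/9


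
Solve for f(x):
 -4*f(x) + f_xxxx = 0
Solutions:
 f(x) = C1*exp(-sqrt(2)*x) + C2*exp(sqrt(2)*x) + C3*sin(sqrt(2)*x) + C4*cos(sqrt(2)*x)


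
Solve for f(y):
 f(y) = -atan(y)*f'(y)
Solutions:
 f(y) = C1*exp(-Integral(1/atan(y), y))


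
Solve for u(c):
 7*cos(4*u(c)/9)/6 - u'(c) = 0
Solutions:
 -7*c/6 - 9*log(sin(4*u(c)/9) - 1)/8 + 9*log(sin(4*u(c)/9) + 1)/8 = C1


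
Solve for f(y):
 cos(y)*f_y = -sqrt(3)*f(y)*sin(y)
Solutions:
 f(y) = C1*cos(y)^(sqrt(3))


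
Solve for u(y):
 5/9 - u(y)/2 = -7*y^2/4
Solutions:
 u(y) = 7*y^2/2 + 10/9


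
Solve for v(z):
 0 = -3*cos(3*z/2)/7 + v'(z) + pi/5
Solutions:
 v(z) = C1 - pi*z/5 + 2*sin(3*z/2)/7


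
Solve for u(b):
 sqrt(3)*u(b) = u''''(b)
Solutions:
 u(b) = C1*exp(-3^(1/8)*b) + C2*exp(3^(1/8)*b) + C3*sin(3^(1/8)*b) + C4*cos(3^(1/8)*b)


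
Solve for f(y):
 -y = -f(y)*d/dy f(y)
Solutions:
 f(y) = -sqrt(C1 + y^2)
 f(y) = sqrt(C1 + y^2)


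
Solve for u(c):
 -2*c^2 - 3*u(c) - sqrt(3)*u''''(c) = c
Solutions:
 u(c) = -2*c^2/3 - c/3 + (C1*sin(sqrt(2)*3^(1/8)*c/2) + C2*cos(sqrt(2)*3^(1/8)*c/2))*exp(-sqrt(2)*3^(1/8)*c/2) + (C3*sin(sqrt(2)*3^(1/8)*c/2) + C4*cos(sqrt(2)*3^(1/8)*c/2))*exp(sqrt(2)*3^(1/8)*c/2)


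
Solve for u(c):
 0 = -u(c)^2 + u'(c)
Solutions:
 u(c) = -1/(C1 + c)


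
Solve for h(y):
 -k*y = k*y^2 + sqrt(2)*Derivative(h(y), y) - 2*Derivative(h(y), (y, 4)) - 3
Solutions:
 h(y) = C1 + C4*exp(2^(5/6)*y/2) - sqrt(2)*k*y^3/6 - sqrt(2)*k*y^2/4 + 3*sqrt(2)*y/2 + (C2*sin(2^(5/6)*sqrt(3)*y/4) + C3*cos(2^(5/6)*sqrt(3)*y/4))*exp(-2^(5/6)*y/4)


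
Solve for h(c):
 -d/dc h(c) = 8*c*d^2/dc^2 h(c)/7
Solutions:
 h(c) = C1 + C2*c^(1/8)


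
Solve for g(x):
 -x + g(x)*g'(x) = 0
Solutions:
 g(x) = -sqrt(C1 + x^2)
 g(x) = sqrt(C1 + x^2)


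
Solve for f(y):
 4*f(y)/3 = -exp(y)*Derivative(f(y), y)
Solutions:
 f(y) = C1*exp(4*exp(-y)/3)


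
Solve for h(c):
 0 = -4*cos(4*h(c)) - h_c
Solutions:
 h(c) = -asin((C1 + exp(32*c))/(C1 - exp(32*c)))/4 + pi/4
 h(c) = asin((C1 + exp(32*c))/(C1 - exp(32*c)))/4


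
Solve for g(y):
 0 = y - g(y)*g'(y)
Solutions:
 g(y) = -sqrt(C1 + y^2)
 g(y) = sqrt(C1 + y^2)


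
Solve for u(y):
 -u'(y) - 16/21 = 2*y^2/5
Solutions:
 u(y) = C1 - 2*y^3/15 - 16*y/21


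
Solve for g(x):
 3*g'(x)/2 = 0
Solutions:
 g(x) = C1


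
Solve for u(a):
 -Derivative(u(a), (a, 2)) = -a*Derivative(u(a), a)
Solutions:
 u(a) = C1 + C2*erfi(sqrt(2)*a/2)


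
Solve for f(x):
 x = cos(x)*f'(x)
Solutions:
 f(x) = C1 + Integral(x/cos(x), x)


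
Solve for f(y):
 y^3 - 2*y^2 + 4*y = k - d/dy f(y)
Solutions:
 f(y) = C1 + k*y - y^4/4 + 2*y^3/3 - 2*y^2


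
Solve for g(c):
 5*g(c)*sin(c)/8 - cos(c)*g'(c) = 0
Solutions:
 g(c) = C1/cos(c)^(5/8)


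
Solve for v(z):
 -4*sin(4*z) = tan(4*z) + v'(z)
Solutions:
 v(z) = C1 + log(cos(4*z))/4 + cos(4*z)


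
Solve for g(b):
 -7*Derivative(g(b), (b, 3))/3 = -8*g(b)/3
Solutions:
 g(b) = C3*exp(2*7^(2/3)*b/7) + (C1*sin(sqrt(3)*7^(2/3)*b/7) + C2*cos(sqrt(3)*7^(2/3)*b/7))*exp(-7^(2/3)*b/7)


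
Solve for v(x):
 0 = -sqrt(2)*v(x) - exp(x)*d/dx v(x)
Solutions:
 v(x) = C1*exp(sqrt(2)*exp(-x))


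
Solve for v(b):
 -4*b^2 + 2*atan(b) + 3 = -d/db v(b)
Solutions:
 v(b) = C1 + 4*b^3/3 - 2*b*atan(b) - 3*b + log(b^2 + 1)


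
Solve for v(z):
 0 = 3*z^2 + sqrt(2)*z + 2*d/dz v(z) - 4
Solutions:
 v(z) = C1 - z^3/2 - sqrt(2)*z^2/4 + 2*z


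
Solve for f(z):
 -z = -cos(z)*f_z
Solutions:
 f(z) = C1 + Integral(z/cos(z), z)


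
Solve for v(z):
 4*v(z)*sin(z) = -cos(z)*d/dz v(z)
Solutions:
 v(z) = C1*cos(z)^4


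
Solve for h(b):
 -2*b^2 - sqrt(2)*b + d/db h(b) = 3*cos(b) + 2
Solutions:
 h(b) = C1 + 2*b^3/3 + sqrt(2)*b^2/2 + 2*b + 3*sin(b)


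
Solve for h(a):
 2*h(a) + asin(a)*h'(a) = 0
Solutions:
 h(a) = C1*exp(-2*Integral(1/asin(a), a))


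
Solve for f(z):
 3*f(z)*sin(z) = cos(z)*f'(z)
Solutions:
 f(z) = C1/cos(z)^3


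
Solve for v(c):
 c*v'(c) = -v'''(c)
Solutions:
 v(c) = C1 + Integral(C2*airyai(-c) + C3*airybi(-c), c)


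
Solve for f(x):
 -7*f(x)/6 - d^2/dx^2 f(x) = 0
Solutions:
 f(x) = C1*sin(sqrt(42)*x/6) + C2*cos(sqrt(42)*x/6)


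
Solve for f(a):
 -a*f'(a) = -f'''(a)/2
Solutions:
 f(a) = C1 + Integral(C2*airyai(2^(1/3)*a) + C3*airybi(2^(1/3)*a), a)


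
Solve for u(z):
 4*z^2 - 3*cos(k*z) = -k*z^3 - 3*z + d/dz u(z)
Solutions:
 u(z) = C1 + k*z^4/4 + 4*z^3/3 + 3*z^2/2 - 3*sin(k*z)/k


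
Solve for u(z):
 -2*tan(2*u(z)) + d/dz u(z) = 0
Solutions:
 u(z) = -asin(C1*exp(4*z))/2 + pi/2
 u(z) = asin(C1*exp(4*z))/2


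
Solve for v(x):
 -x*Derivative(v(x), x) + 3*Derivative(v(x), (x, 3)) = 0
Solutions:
 v(x) = C1 + Integral(C2*airyai(3^(2/3)*x/3) + C3*airybi(3^(2/3)*x/3), x)


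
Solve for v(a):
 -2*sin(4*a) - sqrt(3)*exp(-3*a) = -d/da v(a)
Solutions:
 v(a) = C1 - cos(4*a)/2 - sqrt(3)*exp(-3*a)/3


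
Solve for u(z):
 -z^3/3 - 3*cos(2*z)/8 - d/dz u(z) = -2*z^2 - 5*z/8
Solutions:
 u(z) = C1 - z^4/12 + 2*z^3/3 + 5*z^2/16 - 3*sin(2*z)/16


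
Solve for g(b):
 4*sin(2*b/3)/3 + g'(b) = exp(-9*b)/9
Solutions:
 g(b) = C1 + 2*cos(2*b/3) - exp(-9*b)/81


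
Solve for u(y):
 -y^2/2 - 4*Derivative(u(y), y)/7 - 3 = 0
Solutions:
 u(y) = C1 - 7*y^3/24 - 21*y/4


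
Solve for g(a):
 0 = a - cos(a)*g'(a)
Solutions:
 g(a) = C1 + Integral(a/cos(a), a)


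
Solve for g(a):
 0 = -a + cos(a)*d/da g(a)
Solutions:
 g(a) = C1 + Integral(a/cos(a), a)


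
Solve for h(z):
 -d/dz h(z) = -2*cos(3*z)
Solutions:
 h(z) = C1 + 2*sin(3*z)/3


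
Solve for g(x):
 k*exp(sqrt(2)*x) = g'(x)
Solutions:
 g(x) = C1 + sqrt(2)*k*exp(sqrt(2)*x)/2


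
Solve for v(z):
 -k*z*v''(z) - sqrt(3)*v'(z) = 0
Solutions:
 v(z) = C1 + z^(((re(k) - sqrt(3))*re(k) + im(k)^2)/(re(k)^2 + im(k)^2))*(C2*sin(sqrt(3)*log(z)*Abs(im(k))/(re(k)^2 + im(k)^2)) + C3*cos(sqrt(3)*log(z)*im(k)/(re(k)^2 + im(k)^2)))


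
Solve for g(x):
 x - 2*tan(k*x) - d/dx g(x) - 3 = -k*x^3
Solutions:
 g(x) = C1 + k*x^4/4 + x^2/2 - 3*x - 2*Piecewise((-log(cos(k*x))/k, Ne(k, 0)), (0, True))


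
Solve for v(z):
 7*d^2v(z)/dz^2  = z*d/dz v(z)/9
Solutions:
 v(z) = C1 + C2*erfi(sqrt(14)*z/42)


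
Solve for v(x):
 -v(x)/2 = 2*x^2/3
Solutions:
 v(x) = -4*x^2/3


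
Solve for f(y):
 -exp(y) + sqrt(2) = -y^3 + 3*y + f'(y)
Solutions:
 f(y) = C1 + y^4/4 - 3*y^2/2 + sqrt(2)*y - exp(y)


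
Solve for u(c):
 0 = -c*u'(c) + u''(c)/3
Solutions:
 u(c) = C1 + C2*erfi(sqrt(6)*c/2)


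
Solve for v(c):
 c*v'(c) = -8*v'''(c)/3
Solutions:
 v(c) = C1 + Integral(C2*airyai(-3^(1/3)*c/2) + C3*airybi(-3^(1/3)*c/2), c)


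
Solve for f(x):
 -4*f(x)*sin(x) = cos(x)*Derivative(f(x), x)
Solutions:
 f(x) = C1*cos(x)^4


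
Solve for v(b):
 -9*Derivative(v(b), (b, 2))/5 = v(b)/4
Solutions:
 v(b) = C1*sin(sqrt(5)*b/6) + C2*cos(sqrt(5)*b/6)


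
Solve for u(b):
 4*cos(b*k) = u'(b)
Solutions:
 u(b) = C1 + 4*sin(b*k)/k


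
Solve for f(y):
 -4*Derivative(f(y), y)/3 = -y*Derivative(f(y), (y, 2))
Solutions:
 f(y) = C1 + C2*y^(7/3)


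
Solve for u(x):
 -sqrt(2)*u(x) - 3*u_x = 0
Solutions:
 u(x) = C1*exp(-sqrt(2)*x/3)


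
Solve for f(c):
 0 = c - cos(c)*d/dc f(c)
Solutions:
 f(c) = C1 + Integral(c/cos(c), c)


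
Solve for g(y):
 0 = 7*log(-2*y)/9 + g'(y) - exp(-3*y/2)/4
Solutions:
 g(y) = C1 - 7*y*log(-y)/9 + 7*y*(1 - log(2))/9 - exp(-3*y/2)/6


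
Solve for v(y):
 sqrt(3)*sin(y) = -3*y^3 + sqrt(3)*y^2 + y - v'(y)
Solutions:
 v(y) = C1 - 3*y^4/4 + sqrt(3)*y^3/3 + y^2/2 + sqrt(3)*cos(y)


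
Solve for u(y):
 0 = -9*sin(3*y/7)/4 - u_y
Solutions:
 u(y) = C1 + 21*cos(3*y/7)/4


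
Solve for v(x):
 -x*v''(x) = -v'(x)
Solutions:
 v(x) = C1 + C2*x^2


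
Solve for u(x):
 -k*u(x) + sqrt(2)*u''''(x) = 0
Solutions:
 u(x) = C1*exp(-2^(7/8)*k^(1/4)*x/2) + C2*exp(2^(7/8)*k^(1/4)*x/2) + C3*exp(-2^(7/8)*I*k^(1/4)*x/2) + C4*exp(2^(7/8)*I*k^(1/4)*x/2)


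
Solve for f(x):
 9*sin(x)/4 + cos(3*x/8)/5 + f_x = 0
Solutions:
 f(x) = C1 - 8*sin(3*x/8)/15 + 9*cos(x)/4


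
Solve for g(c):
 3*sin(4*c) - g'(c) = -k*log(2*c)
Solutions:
 g(c) = C1 + c*k*(log(c) - 1) + c*k*log(2) - 3*cos(4*c)/4


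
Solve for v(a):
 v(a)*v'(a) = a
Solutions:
 v(a) = -sqrt(C1 + a^2)
 v(a) = sqrt(C1 + a^2)


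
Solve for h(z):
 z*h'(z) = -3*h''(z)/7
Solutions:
 h(z) = C1 + C2*erf(sqrt(42)*z/6)


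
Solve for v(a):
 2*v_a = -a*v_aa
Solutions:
 v(a) = C1 + C2/a


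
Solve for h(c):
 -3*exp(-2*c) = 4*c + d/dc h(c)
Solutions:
 h(c) = C1 - 2*c^2 + 3*exp(-2*c)/2


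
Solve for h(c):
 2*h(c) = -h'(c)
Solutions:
 h(c) = C1*exp(-2*c)


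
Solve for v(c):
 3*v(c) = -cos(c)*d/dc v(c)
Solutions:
 v(c) = C1*(sin(c) - 1)^(3/2)/(sin(c) + 1)^(3/2)


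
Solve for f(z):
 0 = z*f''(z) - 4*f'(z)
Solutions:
 f(z) = C1 + C2*z^5


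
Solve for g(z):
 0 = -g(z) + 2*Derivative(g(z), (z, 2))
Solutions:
 g(z) = C1*exp(-sqrt(2)*z/2) + C2*exp(sqrt(2)*z/2)


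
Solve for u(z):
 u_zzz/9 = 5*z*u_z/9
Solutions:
 u(z) = C1 + Integral(C2*airyai(5^(1/3)*z) + C3*airybi(5^(1/3)*z), z)


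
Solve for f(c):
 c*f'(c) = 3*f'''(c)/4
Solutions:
 f(c) = C1 + Integral(C2*airyai(6^(2/3)*c/3) + C3*airybi(6^(2/3)*c/3), c)


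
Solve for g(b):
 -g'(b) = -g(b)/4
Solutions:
 g(b) = C1*exp(b/4)


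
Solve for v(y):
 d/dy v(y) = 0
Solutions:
 v(y) = C1


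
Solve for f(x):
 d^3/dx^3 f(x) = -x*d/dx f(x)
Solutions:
 f(x) = C1 + Integral(C2*airyai(-x) + C3*airybi(-x), x)


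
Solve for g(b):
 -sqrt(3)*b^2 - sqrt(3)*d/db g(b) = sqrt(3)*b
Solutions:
 g(b) = C1 - b^3/3 - b^2/2


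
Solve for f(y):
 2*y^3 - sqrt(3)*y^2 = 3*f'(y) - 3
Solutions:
 f(y) = C1 + y^4/6 - sqrt(3)*y^3/9 + y


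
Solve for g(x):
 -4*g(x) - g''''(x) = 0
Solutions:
 g(x) = (C1*sin(x) + C2*cos(x))*exp(-x) + (C3*sin(x) + C4*cos(x))*exp(x)


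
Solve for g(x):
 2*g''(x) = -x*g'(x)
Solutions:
 g(x) = C1 + C2*erf(x/2)


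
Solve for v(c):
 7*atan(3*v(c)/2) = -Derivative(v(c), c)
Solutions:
 Integral(1/atan(3*_y/2), (_y, v(c))) = C1 - 7*c


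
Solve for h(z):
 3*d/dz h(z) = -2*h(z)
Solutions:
 h(z) = C1*exp(-2*z/3)


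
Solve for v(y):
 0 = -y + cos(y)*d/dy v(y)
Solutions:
 v(y) = C1 + Integral(y/cos(y), y)


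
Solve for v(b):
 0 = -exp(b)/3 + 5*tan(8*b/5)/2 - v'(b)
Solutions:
 v(b) = C1 - exp(b)/3 - 25*log(cos(8*b/5))/16


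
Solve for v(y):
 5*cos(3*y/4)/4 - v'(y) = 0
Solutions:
 v(y) = C1 + 5*sin(3*y/4)/3


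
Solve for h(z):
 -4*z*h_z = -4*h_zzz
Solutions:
 h(z) = C1 + Integral(C2*airyai(z) + C3*airybi(z), z)


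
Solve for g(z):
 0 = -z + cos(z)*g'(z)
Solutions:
 g(z) = C1 + Integral(z/cos(z), z)


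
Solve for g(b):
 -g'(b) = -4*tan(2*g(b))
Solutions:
 g(b) = -asin(C1*exp(8*b))/2 + pi/2
 g(b) = asin(C1*exp(8*b))/2


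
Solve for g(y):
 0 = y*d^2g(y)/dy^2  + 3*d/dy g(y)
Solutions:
 g(y) = C1 + C2/y^2


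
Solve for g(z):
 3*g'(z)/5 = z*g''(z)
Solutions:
 g(z) = C1 + C2*z^(8/5)


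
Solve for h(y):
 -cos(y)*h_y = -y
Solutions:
 h(y) = C1 + Integral(y/cos(y), y)


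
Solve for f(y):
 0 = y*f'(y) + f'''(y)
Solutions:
 f(y) = C1 + Integral(C2*airyai(-y) + C3*airybi(-y), y)


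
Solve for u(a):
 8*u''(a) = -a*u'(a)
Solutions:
 u(a) = C1 + C2*erf(a/4)


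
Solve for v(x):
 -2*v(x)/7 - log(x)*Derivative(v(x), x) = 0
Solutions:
 v(x) = C1*exp(-2*li(x)/7)


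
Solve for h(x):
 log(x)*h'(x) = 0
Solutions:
 h(x) = C1


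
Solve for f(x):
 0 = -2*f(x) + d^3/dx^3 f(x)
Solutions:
 f(x) = C3*exp(2^(1/3)*x) + (C1*sin(2^(1/3)*sqrt(3)*x/2) + C2*cos(2^(1/3)*sqrt(3)*x/2))*exp(-2^(1/3)*x/2)


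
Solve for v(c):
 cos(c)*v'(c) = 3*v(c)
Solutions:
 v(c) = C1*(sin(c) + 1)^(3/2)/(sin(c) - 1)^(3/2)


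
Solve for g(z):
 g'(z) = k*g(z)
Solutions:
 g(z) = C1*exp(k*z)


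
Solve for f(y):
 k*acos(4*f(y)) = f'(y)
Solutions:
 Integral(1/acos(4*_y), (_y, f(y))) = C1 + k*y


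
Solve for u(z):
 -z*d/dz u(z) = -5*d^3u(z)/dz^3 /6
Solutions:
 u(z) = C1 + Integral(C2*airyai(5^(2/3)*6^(1/3)*z/5) + C3*airybi(5^(2/3)*6^(1/3)*z/5), z)


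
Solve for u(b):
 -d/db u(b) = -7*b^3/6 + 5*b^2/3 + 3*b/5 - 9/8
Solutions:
 u(b) = C1 + 7*b^4/24 - 5*b^3/9 - 3*b^2/10 + 9*b/8


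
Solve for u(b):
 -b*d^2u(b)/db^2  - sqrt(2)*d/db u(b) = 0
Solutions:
 u(b) = C1 + C2*b^(1 - sqrt(2))


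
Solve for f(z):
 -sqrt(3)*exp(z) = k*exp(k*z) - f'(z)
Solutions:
 f(z) = C1 + sqrt(3)*exp(z) + exp(k*z)


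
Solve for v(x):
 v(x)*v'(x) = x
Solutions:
 v(x) = -sqrt(C1 + x^2)
 v(x) = sqrt(C1 + x^2)


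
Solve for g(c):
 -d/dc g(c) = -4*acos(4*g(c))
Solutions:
 Integral(1/acos(4*_y), (_y, g(c))) = C1 + 4*c


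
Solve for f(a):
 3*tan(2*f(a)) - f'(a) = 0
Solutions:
 f(a) = -asin(C1*exp(6*a))/2 + pi/2
 f(a) = asin(C1*exp(6*a))/2


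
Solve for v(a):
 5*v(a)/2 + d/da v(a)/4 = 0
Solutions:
 v(a) = C1*exp(-10*a)


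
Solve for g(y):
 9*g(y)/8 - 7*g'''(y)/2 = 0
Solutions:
 g(y) = C3*exp(3^(2/3)*98^(1/3)*y/14) + (C1*sin(3*3^(1/6)*98^(1/3)*y/28) + C2*cos(3*3^(1/6)*98^(1/3)*y/28))*exp(-3^(2/3)*98^(1/3)*y/28)


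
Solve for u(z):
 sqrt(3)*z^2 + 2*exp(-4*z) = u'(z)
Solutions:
 u(z) = C1 + sqrt(3)*z^3/3 - exp(-4*z)/2


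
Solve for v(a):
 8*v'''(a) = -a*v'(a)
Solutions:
 v(a) = C1 + Integral(C2*airyai(-a/2) + C3*airybi(-a/2), a)


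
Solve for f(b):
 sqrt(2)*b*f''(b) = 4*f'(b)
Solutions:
 f(b) = C1 + C2*b^(1 + 2*sqrt(2))


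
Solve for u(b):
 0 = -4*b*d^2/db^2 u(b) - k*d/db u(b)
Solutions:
 u(b) = C1 + b^(1 - re(k)/4)*(C2*sin(log(b)*Abs(im(k))/4) + C3*cos(log(b)*im(k)/4))


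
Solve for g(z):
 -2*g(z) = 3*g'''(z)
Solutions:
 g(z) = C3*exp(-2^(1/3)*3^(2/3)*z/3) + (C1*sin(2^(1/3)*3^(1/6)*z/2) + C2*cos(2^(1/3)*3^(1/6)*z/2))*exp(2^(1/3)*3^(2/3)*z/6)


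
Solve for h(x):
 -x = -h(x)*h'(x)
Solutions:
 h(x) = -sqrt(C1 + x^2)
 h(x) = sqrt(C1 + x^2)


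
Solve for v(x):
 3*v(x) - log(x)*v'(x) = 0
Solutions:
 v(x) = C1*exp(3*li(x))


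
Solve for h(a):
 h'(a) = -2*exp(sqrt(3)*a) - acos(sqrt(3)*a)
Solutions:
 h(a) = C1 - a*acos(sqrt(3)*a) + sqrt(3)*sqrt(1 - 3*a^2)/3 - 2*sqrt(3)*exp(sqrt(3)*a)/3


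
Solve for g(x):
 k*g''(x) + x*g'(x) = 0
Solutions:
 g(x) = C1 + C2*sqrt(k)*erf(sqrt(2)*x*sqrt(1/k)/2)


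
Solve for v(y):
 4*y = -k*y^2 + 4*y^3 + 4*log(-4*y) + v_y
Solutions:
 v(y) = C1 + k*y^3/3 - y^4 + 2*y^2 - 4*y*log(-y) + 4*y*(1 - 2*log(2))


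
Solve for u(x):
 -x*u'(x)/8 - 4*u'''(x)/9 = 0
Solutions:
 u(x) = C1 + Integral(C2*airyai(-2^(1/3)*3^(2/3)*x/4) + C3*airybi(-2^(1/3)*3^(2/3)*x/4), x)


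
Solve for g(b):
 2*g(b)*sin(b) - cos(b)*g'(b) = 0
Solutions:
 g(b) = C1/cos(b)^2


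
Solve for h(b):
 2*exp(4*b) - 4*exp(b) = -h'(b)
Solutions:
 h(b) = C1 - exp(4*b)/2 + 4*exp(b)


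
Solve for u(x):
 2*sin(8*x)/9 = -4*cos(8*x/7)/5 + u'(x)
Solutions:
 u(x) = C1 + 7*sin(8*x/7)/10 - cos(8*x)/36


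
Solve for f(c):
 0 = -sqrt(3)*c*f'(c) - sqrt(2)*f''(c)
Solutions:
 f(c) = C1 + C2*erf(6^(1/4)*c/2)


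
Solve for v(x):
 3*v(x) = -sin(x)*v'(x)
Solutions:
 v(x) = C1*(cos(x) + 1)^(3/2)/(cos(x) - 1)^(3/2)


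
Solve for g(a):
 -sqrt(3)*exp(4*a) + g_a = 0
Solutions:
 g(a) = C1 + sqrt(3)*exp(4*a)/4


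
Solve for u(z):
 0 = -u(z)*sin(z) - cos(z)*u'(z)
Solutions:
 u(z) = C1*cos(z)


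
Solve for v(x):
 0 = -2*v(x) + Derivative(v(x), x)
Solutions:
 v(x) = C1*exp(2*x)


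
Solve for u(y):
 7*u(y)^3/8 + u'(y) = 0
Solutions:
 u(y) = -2*sqrt(-1/(C1 - 7*y))
 u(y) = 2*sqrt(-1/(C1 - 7*y))


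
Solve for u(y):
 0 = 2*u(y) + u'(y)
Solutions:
 u(y) = C1*exp(-2*y)


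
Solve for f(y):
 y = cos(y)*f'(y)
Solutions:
 f(y) = C1 + Integral(y/cos(y), y)


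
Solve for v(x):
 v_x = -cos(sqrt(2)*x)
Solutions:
 v(x) = C1 - sqrt(2)*sin(sqrt(2)*x)/2


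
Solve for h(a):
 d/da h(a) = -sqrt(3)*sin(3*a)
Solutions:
 h(a) = C1 + sqrt(3)*cos(3*a)/3


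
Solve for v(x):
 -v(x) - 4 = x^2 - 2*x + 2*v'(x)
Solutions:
 v(x) = C1*exp(-x/2) - x^2 + 6*x - 16


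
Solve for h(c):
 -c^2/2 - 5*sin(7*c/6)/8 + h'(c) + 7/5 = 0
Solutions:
 h(c) = C1 + c^3/6 - 7*c/5 - 15*cos(7*c/6)/28


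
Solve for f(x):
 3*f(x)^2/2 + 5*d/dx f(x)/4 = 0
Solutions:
 f(x) = 5/(C1 + 6*x)


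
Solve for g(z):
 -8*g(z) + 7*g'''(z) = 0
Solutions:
 g(z) = C3*exp(2*7^(2/3)*z/7) + (C1*sin(sqrt(3)*7^(2/3)*z/7) + C2*cos(sqrt(3)*7^(2/3)*z/7))*exp(-7^(2/3)*z/7)


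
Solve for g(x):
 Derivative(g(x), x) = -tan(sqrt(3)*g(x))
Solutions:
 g(x) = sqrt(3)*(pi - asin(C1*exp(-sqrt(3)*x)))/3
 g(x) = sqrt(3)*asin(C1*exp(-sqrt(3)*x))/3


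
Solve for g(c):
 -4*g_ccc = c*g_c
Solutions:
 g(c) = C1 + Integral(C2*airyai(-2^(1/3)*c/2) + C3*airybi(-2^(1/3)*c/2), c)


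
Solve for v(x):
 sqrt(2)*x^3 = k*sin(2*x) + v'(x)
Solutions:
 v(x) = C1 + k*cos(2*x)/2 + sqrt(2)*x^4/4


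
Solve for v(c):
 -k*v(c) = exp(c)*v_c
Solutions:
 v(c) = C1*exp(k*exp(-c))


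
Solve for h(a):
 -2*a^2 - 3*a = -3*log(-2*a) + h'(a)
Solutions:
 h(a) = C1 - 2*a^3/3 - 3*a^2/2 + 3*a*log(-a) + 3*a*(-1 + log(2))
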